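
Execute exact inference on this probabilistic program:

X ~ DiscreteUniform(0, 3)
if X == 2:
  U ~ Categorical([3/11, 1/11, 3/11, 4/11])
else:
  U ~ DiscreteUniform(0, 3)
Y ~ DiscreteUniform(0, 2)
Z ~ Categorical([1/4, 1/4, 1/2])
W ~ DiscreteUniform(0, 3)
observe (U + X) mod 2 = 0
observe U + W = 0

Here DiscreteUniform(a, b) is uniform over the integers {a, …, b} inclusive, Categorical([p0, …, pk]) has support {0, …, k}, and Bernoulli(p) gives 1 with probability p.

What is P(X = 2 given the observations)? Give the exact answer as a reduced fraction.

P(X = 2 | obs) = 12/23

Enumerate traces; 18 have nonzero weight after conditioning:
  (X=0, U=0, Y=0, Z=0, W=0) weight 1/768
  (X=0, U=0, Y=0, Z=1, W=0) weight 1/768
  (X=0, U=0, Y=0, Z=2, W=0) weight 1/384
  (X=0, U=0, Y=1, Z=0, W=0) weight 1/768
  (X=0, U=0, Y=1, Z=1, W=0) weight 1/768
  (X=0, U=0, Y=1, Z=2, W=0) weight 1/384
  (X=0, U=0, Y=2, Z=0, W=0) weight 1/768
  (X=0, U=0, Y=2, Z=1, W=0) weight 1/768
  (X=2, U=0, Y=0, Z=0, W=0) weight 1/704
  … 9 more
Group by X:
  weight(X=0) = 1/64
  weight(X=2) = 3/176
Total weight = 1/64 + 3/176 = 23/704
P(X=0 | obs) = 1/64 / 23/704 = 11/23
P(X=2 | obs) = 3/176 / 23/704 = 12/23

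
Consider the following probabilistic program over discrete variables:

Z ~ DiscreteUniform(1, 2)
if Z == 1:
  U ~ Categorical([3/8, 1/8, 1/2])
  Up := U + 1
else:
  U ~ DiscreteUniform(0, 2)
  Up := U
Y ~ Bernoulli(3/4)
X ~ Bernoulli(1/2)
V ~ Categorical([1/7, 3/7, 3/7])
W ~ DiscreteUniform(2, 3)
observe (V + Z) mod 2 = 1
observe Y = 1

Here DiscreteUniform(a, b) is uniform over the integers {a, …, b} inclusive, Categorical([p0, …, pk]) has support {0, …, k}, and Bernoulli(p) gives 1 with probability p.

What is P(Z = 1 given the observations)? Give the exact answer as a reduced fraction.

P(Z = 1 | obs) = 4/7

Enumerate traces; 36 have nonzero weight after conditioning:
  (Z=1, U=0, Y=1, X=0, V=0, W=2) weight 9/1792
  (Z=1, U=0, Y=1, X=0, V=0, W=3) weight 9/1792
  (Z=1, U=0, Y=1, X=0, V=2, W=2) weight 27/1792
  (Z=1, U=0, Y=1, X=0, V=2, W=3) weight 27/1792
  (Z=1, U=0, Y=1, X=1, V=0, W=2) weight 9/1792
  (Z=1, U=0, Y=1, X=1, V=0, W=3) weight 9/1792
  (Z=1, U=0, Y=1, X=1, V=2, W=2) weight 27/1792
  (Z=1, U=0, Y=1, X=1, V=2, W=3) weight 27/1792
  (Z=2, U=0, Y=1, X=0, V=1, W=2) weight 3/224
  … 27 more
Group by Z:
  weight(Z=1) = 3/14
  weight(Z=2) = 9/56
Total weight = 3/14 + 9/56 = 3/8
P(Z=1 | obs) = 3/14 / 3/8 = 4/7
P(Z=2 | obs) = 9/56 / 3/8 = 3/7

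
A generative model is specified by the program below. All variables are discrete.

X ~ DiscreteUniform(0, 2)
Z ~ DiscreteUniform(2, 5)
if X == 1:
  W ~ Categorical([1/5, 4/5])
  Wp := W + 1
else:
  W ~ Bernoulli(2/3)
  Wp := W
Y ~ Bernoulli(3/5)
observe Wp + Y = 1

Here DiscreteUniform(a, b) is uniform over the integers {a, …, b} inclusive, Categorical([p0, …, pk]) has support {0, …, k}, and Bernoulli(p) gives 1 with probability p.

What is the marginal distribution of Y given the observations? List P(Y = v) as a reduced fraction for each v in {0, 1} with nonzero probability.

Enumerate traces; 20 have nonzero weight after conditioning:
  (X=0, Z=2, W=0, Y=1) weight 1/60
  (X=0, Z=2, W=1, Y=0) weight 1/45
  (X=0, Z=3, W=0, Y=1) weight 1/60
  (X=0, Z=3, W=1, Y=0) weight 1/45
  (X=0, Z=4, W=0, Y=1) weight 1/60
  (X=0, Z=4, W=1, Y=0) weight 1/45
  (X=0, Z=5, W=0, Y=1) weight 1/60
  (X=0, Z=5, W=1, Y=0) weight 1/45
  … 12 more
Group by Y:
  weight(Y=0) = 46/225
  weight(Y=1) = 2/15
Total weight = 46/225 + 2/15 = 76/225
P(Y=0 | obs) = 46/225 / 76/225 = 23/38
P(Y=1 | obs) = 2/15 / 76/225 = 15/38

P(Y=0) = 23/38, P(Y=1) = 15/38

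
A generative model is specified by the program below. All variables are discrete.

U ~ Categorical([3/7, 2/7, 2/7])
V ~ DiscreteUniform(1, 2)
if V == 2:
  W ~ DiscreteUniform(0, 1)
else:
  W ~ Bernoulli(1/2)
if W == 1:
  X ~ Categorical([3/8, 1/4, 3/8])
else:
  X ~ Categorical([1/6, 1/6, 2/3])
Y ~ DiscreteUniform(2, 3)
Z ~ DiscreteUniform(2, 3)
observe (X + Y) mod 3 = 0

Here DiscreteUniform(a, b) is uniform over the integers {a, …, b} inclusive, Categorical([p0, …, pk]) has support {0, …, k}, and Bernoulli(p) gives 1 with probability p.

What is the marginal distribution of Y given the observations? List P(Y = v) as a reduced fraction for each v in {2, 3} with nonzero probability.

P(Y=2) = 10/23, P(Y=3) = 13/23

Enumerate traces; 48 have nonzero weight after conditioning:
  (U=0, V=1, W=0, X=0, Y=3, Z=2) weight 1/224
  (U=0, V=1, W=0, X=0, Y=3, Z=3) weight 1/224
  (U=0, V=1, W=0, X=1, Y=2, Z=2) weight 1/224
  (U=0, V=1, W=0, X=1, Y=2, Z=3) weight 1/224
  (U=0, V=1, W=1, X=0, Y=3, Z=2) weight 9/896
  (U=0, V=1, W=1, X=0, Y=3, Z=3) weight 9/896
  (U=0, V=1, W=1, X=1, Y=2, Z=2) weight 3/448
  (U=0, V=1, W=1, X=1, Y=2, Z=3) weight 3/448
  … 40 more
Group by Y:
  weight(Y=2) = 5/48
  weight(Y=3) = 13/96
Total weight = 5/48 + 13/96 = 23/96
P(Y=2 | obs) = 5/48 / 23/96 = 10/23
P(Y=3 | obs) = 13/96 / 23/96 = 13/23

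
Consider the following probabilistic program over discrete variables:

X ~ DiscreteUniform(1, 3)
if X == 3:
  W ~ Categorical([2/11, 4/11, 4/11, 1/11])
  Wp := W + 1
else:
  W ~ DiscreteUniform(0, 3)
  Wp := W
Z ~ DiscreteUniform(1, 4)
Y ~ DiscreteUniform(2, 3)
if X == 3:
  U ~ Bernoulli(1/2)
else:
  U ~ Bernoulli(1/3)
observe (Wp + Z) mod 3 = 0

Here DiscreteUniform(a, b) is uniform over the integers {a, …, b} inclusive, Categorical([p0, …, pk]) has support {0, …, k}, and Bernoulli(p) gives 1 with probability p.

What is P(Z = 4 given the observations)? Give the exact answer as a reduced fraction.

P(Z = 4 | obs) = 19/85

Enumerate traces; 60 have nonzero weight after conditioning:
  (X=1, W=0, Z=3, Y=2, U=0) weight 1/144
  (X=1, W=0, Z=3, Y=2, U=1) weight 1/288
  (X=1, W=0, Z=3, Y=3, U=0) weight 1/144
  (X=1, W=0, Z=3, Y=3, U=1) weight 1/288
  (X=1, W=1, Z=2, Y=2, U=0) weight 1/144
  (X=1, W=1, Z=2, Y=2, U=1) weight 1/288
  (X=1, W=1, Z=2, Y=3, U=0) weight 1/144
  (X=1, W=1, Z=2, Y=3, U=1) weight 1/288
  (X=1, W=2, Z=1, Y=2, U=0) weight 1/144
  (X=1, W=2, Z=4, Y=2, U=0) weight 1/144
  … 50 more
Group by Z:
  weight(Z=1) = 19/264
  weight(Z=2) = 17/264
  weight(Z=3) = 5/44
  weight(Z=4) = 19/264
Total weight = 19/264 + 17/264 + 5/44 + 19/264 = 85/264
P(Z=1 | obs) = 19/264 / 85/264 = 19/85
P(Z=2 | obs) = 17/264 / 85/264 = 1/5
P(Z=3 | obs) = 5/44 / 85/264 = 6/17
P(Z=4 | obs) = 19/264 / 85/264 = 19/85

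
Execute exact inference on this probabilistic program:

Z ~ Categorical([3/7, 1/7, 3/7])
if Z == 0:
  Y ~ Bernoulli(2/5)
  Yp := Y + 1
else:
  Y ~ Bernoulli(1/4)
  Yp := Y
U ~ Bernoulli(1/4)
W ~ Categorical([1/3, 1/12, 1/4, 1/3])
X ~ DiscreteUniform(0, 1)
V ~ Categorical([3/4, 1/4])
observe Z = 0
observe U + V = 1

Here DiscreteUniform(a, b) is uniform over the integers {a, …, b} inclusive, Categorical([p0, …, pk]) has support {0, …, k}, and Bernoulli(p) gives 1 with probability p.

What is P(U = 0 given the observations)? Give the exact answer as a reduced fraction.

Enumerate traces; 32 have nonzero weight after conditioning:
  (Z=0, Y=0, U=0, W=0, X=0, V=1) weight 9/1120
  (Z=0, Y=0, U=0, W=0, X=1, V=1) weight 9/1120
  (Z=0, Y=0, U=0, W=1, X=0, V=1) weight 9/4480
  (Z=0, Y=0, U=0, W=1, X=1, V=1) weight 9/4480
  (Z=0, Y=0, U=0, W=2, X=0, V=1) weight 27/4480
  (Z=0, Y=0, U=0, W=2, X=1, V=1) weight 27/4480
  (Z=0, Y=0, U=0, W=3, X=0, V=1) weight 9/1120
  (Z=0, Y=0, U=0, W=3, X=1, V=1) weight 9/1120
  (Z=0, Y=0, U=1, W=0, X=0, V=0) weight 9/1120
  … 23 more
Group by U:
  weight(U=0) = 9/112
  weight(U=1) = 9/112
Total weight = 9/112 + 9/112 = 9/56
P(U=0 | obs) = 9/112 / 9/56 = 1/2
P(U=1 | obs) = 9/112 / 9/56 = 1/2

P(U = 0 | obs) = 1/2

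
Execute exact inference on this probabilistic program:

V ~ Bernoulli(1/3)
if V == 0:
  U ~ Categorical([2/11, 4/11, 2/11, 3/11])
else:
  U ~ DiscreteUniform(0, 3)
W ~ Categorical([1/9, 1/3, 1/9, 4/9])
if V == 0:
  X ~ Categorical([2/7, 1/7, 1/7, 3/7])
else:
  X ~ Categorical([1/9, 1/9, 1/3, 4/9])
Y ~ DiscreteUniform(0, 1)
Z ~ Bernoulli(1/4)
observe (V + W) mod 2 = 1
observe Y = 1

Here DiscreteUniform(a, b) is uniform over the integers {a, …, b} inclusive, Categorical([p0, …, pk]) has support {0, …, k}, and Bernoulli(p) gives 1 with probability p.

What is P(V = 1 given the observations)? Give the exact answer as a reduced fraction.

Enumerate traces; 128 have nonzero weight after conditioning:
  (V=0, U=0, W=1, X=0, Y=1, Z=0) weight 1/231
  (V=0, U=0, W=1, X=0, Y=1, Z=1) weight 1/693
  (V=0, U=0, W=1, X=1, Y=1, Z=0) weight 1/462
  (V=0, U=0, W=1, X=1, Y=1, Z=1) weight 1/1386
  (V=0, U=0, W=1, X=2, Y=1, Z=0) weight 1/462
  (V=0, U=0, W=1, X=2, Y=1, Z=1) weight 1/1386
  (V=0, U=0, W=1, X=3, Y=1, Z=0) weight 1/154
  (V=0, U=0, W=1, X=3, Y=1, Z=1) weight 1/462
  (V=1, U=0, W=0, X=0, Y=1, Z=0) weight 1/2592
  … 119 more
Group by V:
  weight(V=0) = 7/27
  weight(V=1) = 1/27
Total weight = 7/27 + 1/27 = 8/27
P(V=0 | obs) = 7/27 / 8/27 = 7/8
P(V=1 | obs) = 1/27 / 8/27 = 1/8

P(V = 1 | obs) = 1/8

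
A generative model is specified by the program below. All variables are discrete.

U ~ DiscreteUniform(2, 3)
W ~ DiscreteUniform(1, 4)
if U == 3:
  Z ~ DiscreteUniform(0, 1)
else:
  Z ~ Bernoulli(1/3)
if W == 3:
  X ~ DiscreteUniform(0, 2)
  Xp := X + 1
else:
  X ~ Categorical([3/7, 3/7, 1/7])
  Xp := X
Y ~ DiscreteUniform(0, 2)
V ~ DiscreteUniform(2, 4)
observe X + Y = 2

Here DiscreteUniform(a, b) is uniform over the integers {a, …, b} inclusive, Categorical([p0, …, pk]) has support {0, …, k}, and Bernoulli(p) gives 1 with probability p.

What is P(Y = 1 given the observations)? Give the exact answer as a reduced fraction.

Enumerate traces; 144 have nonzero weight after conditioning:
  (U=2, W=1, Z=0, X=0, Y=2, V=2) weight 1/252
  (U=2, W=1, Z=0, X=0, Y=2, V=3) weight 1/252
  (U=2, W=1, Z=0, X=0, Y=2, V=4) weight 1/252
  (U=2, W=1, Z=0, X=1, Y=1, V=2) weight 1/252
  (U=2, W=1, Z=0, X=1, Y=1, V=3) weight 1/252
  (U=2, W=1, Z=0, X=1, Y=1, V=4) weight 1/252
  (U=2, W=1, Z=0, X=2, Y=0, V=2) weight 1/756
  (U=2, W=1, Z=0, X=2, Y=0, V=3) weight 1/756
  … 136 more
Group by Y:
  weight(Y=0) = 4/63
  weight(Y=1) = 17/126
  weight(Y=2) = 17/126
Total weight = 4/63 + 17/126 + 17/126 = 1/3
P(Y=0 | obs) = 4/63 / 1/3 = 4/21
P(Y=1 | obs) = 17/126 / 1/3 = 17/42
P(Y=2 | obs) = 17/126 / 1/3 = 17/42

P(Y = 1 | obs) = 17/42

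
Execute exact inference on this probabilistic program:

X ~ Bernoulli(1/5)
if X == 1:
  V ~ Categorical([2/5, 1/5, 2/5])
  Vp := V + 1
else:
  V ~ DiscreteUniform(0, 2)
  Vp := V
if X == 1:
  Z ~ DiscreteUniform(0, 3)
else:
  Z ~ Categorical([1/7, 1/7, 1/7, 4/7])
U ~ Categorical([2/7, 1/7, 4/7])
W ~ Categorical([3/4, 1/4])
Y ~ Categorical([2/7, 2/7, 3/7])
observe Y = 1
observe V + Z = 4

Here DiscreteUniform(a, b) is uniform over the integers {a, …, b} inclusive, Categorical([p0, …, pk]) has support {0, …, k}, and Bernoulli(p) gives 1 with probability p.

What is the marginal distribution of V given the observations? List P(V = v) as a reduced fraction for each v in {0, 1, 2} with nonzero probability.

P(V=1) = 341/463, P(V=2) = 122/463

Enumerate traces; 24 have nonzero weight after conditioning:
  (X=0, V=1, Z=3, U=0, W=0, Y=1) weight 16/1715
  (X=0, V=1, Z=3, U=0, W=1, Y=1) weight 16/5145
  (X=0, V=1, Z=3, U=1, W=0, Y=1) weight 8/1715
  (X=0, V=1, Z=3, U=1, W=1, Y=1) weight 8/5145
  (X=0, V=1, Z=3, U=2, W=0, Y=1) weight 32/1715
  (X=0, V=1, Z=3, U=2, W=1, Y=1) weight 32/5145
  (X=0, V=2, Z=2, U=0, W=0, Y=1) weight 4/1715
  (X=0, V=2, Z=2, U=0, W=1, Y=1) weight 4/5145
  … 16 more
Group by V:
  weight(V=1) = 341/7350
  weight(V=2) = 61/3675
Total weight = 341/7350 + 61/3675 = 463/7350
P(V=1 | obs) = 341/7350 / 463/7350 = 341/463
P(V=2 | obs) = 61/3675 / 463/7350 = 122/463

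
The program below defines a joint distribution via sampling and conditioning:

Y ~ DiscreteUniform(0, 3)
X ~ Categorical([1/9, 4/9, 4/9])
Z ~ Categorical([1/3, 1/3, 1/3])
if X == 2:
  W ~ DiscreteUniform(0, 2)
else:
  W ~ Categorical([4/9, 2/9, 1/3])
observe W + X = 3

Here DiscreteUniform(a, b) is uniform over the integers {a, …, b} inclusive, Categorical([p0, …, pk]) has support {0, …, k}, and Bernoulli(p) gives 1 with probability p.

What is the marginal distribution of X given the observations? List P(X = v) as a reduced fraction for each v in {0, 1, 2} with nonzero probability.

Enumerate traces; 24 have nonzero weight after conditioning:
  (Y=0, X=1, Z=0, W=2) weight 1/81
  (Y=0, X=1, Z=1, W=2) weight 1/81
  (Y=0, X=1, Z=2, W=2) weight 1/81
  (Y=0, X=2, Z=0, W=1) weight 1/81
  (Y=0, X=2, Z=1, W=1) weight 1/81
  (Y=0, X=2, Z=2, W=1) weight 1/81
  (Y=1, X=1, Z=0, W=2) weight 1/81
  (Y=1, X=1, Z=1, W=2) weight 1/81
  … 16 more
Group by X:
  weight(X=1) = 4/27
  weight(X=2) = 4/27
Total weight = 4/27 + 4/27 = 8/27
P(X=1 | obs) = 4/27 / 8/27 = 1/2
P(X=2 | obs) = 4/27 / 8/27 = 1/2

P(X=1) = 1/2, P(X=2) = 1/2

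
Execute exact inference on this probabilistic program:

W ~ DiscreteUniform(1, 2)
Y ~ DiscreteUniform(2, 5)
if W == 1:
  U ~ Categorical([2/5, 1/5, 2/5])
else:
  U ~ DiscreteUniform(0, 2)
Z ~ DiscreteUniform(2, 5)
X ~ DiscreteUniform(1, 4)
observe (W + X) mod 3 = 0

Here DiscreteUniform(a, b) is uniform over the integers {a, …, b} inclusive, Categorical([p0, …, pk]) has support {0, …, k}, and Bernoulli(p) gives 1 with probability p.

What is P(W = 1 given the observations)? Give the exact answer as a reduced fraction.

P(W = 1 | obs) = 1/3

Enumerate traces; 144 have nonzero weight after conditioning:
  (W=1, Y=2, U=0, Z=2, X=2) weight 1/320
  (W=1, Y=2, U=0, Z=3, X=2) weight 1/320
  (W=1, Y=2, U=0, Z=4, X=2) weight 1/320
  (W=1, Y=2, U=0, Z=5, X=2) weight 1/320
  (W=1, Y=2, U=1, Z=2, X=2) weight 1/640
  (W=1, Y=2, U=1, Z=3, X=2) weight 1/640
  (W=1, Y=2, U=1, Z=4, X=2) weight 1/640
  (W=1, Y=2, U=1, Z=5, X=2) weight 1/640
  (W=2, Y=2, U=0, Z=2, X=1) weight 1/384
  … 135 more
Group by W:
  weight(W=1) = 1/8
  weight(W=2) = 1/4
Total weight = 1/8 + 1/4 = 3/8
P(W=1 | obs) = 1/8 / 3/8 = 1/3
P(W=2 | obs) = 1/4 / 3/8 = 2/3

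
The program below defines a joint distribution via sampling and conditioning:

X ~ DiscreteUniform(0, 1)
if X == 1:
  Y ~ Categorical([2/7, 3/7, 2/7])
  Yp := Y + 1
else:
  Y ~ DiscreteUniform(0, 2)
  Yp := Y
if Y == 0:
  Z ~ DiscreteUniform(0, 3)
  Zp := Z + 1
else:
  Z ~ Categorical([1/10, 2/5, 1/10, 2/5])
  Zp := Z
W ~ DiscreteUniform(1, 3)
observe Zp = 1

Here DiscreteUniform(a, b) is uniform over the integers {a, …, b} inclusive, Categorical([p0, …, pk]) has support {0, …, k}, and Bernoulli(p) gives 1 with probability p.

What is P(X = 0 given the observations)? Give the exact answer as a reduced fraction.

Enumerate traces; 18 have nonzero weight after conditioning:
  (X=0, Y=0, Z=0, W=1) weight 1/72
  (X=0, Y=0, Z=0, W=2) weight 1/72
  (X=0, Y=0, Z=0, W=3) weight 1/72
  (X=0, Y=1, Z=1, W=1) weight 1/45
  (X=0, Y=1, Z=1, W=2) weight 1/45
  (X=0, Y=1, Z=1, W=3) weight 1/45
  (X=0, Y=2, Z=1, W=1) weight 1/45
  (X=0, Y=2, Z=1, W=2) weight 1/45
  (X=1, Y=0, Z=0, W=1) weight 1/84
  … 9 more
Group by X:
  weight(X=0) = 7/40
  weight(X=1) = 5/28
Total weight = 7/40 + 5/28 = 99/280
P(X=0 | obs) = 7/40 / 99/280 = 49/99
P(X=1 | obs) = 5/28 / 99/280 = 50/99

P(X = 0 | obs) = 49/99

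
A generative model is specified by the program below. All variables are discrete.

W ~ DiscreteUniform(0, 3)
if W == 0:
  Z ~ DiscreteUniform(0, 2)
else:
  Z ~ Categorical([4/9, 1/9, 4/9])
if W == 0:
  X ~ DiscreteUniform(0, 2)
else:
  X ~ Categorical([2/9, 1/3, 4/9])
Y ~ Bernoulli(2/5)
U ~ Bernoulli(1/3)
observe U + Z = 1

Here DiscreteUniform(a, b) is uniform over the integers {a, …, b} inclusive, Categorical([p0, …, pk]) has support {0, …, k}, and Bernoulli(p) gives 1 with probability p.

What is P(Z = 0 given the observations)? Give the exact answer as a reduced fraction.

P(Z = 0 | obs) = 5/9

Enumerate traces; 48 have nonzero weight after conditioning:
  (W=0, Z=0, X=0, Y=0, U=1) weight 1/180
  (W=0, Z=0, X=0, Y=1, U=1) weight 1/270
  (W=0, Z=0, X=1, Y=0, U=1) weight 1/180
  (W=0, Z=0, X=1, Y=1, U=1) weight 1/270
  (W=0, Z=0, X=2, Y=0, U=1) weight 1/180
  (W=0, Z=0, X=2, Y=1, U=1) weight 1/270
  (W=0, Z=1, X=0, Y=0, U=0) weight 1/90
  (W=0, Z=1, X=0, Y=1, U=0) weight 1/135
  … 40 more
Group by Z:
  weight(Z=0) = 5/36
  weight(Z=1) = 1/9
Total weight = 5/36 + 1/9 = 1/4
P(Z=0 | obs) = 5/36 / 1/4 = 5/9
P(Z=1 | obs) = 1/9 / 1/4 = 4/9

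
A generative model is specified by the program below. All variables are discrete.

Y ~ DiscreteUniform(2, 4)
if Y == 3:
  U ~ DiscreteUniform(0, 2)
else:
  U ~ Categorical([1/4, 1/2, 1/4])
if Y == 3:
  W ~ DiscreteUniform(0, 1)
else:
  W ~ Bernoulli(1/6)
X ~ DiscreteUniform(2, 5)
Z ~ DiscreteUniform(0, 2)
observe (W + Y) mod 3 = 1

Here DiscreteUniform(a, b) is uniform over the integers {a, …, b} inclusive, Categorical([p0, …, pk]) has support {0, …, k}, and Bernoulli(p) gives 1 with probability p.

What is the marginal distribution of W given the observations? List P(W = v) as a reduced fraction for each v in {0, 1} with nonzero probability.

Enumerate traces; 72 have nonzero weight after conditioning:
  (Y=3, U=0, W=1, X=2, Z=0) weight 1/216
  (Y=3, U=0, W=1, X=2, Z=1) weight 1/216
  (Y=3, U=0, W=1, X=2, Z=2) weight 1/216
  (Y=3, U=0, W=1, X=3, Z=0) weight 1/216
  (Y=3, U=0, W=1, X=3, Z=1) weight 1/216
  (Y=3, U=0, W=1, X=3, Z=2) weight 1/216
  (Y=3, U=0, W=1, X=4, Z=0) weight 1/216
  (Y=3, U=0, W=1, X=4, Z=1) weight 1/216
  (Y=4, U=0, W=0, X=2, Z=0) weight 5/864
  … 63 more
Group by W:
  weight(W=0) = 5/18
  weight(W=1) = 1/6
Total weight = 5/18 + 1/6 = 4/9
P(W=0 | obs) = 5/18 / 4/9 = 5/8
P(W=1 | obs) = 1/6 / 4/9 = 3/8

P(W=0) = 5/8, P(W=1) = 3/8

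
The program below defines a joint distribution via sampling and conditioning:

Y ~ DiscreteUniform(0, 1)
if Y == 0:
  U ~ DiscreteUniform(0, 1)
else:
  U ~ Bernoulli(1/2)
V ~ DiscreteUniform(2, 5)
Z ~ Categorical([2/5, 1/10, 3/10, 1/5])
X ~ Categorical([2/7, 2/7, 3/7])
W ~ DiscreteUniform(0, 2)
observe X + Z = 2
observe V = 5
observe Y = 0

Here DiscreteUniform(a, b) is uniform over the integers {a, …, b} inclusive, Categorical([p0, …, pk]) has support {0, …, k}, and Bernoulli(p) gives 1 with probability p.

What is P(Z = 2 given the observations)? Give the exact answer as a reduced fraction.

P(Z = 2 | obs) = 3/10

Enumerate traces; 18 have nonzero weight after conditioning:
  (Y=0, U=0, V=5, Z=0, X=2, W=0) weight 1/280
  (Y=0, U=0, V=5, Z=0, X=2, W=1) weight 1/280
  (Y=0, U=0, V=5, Z=0, X=2, W=2) weight 1/280
  (Y=0, U=0, V=5, Z=1, X=1, W=0) weight 1/1680
  (Y=0, U=0, V=5, Z=1, X=1, W=1) weight 1/1680
  (Y=0, U=0, V=5, Z=1, X=1, W=2) weight 1/1680
  (Y=0, U=0, V=5, Z=2, X=0, W=0) weight 1/560
  (Y=0, U=0, V=5, Z=2, X=0, W=1) weight 1/560
  … 10 more
Group by Z:
  weight(Z=0) = 3/140
  weight(Z=1) = 1/280
  weight(Z=2) = 3/280
Total weight = 3/140 + 1/280 + 3/280 = 1/28
P(Z=0 | obs) = 3/140 / 1/28 = 3/5
P(Z=1 | obs) = 1/280 / 1/28 = 1/10
P(Z=2 | obs) = 3/280 / 1/28 = 3/10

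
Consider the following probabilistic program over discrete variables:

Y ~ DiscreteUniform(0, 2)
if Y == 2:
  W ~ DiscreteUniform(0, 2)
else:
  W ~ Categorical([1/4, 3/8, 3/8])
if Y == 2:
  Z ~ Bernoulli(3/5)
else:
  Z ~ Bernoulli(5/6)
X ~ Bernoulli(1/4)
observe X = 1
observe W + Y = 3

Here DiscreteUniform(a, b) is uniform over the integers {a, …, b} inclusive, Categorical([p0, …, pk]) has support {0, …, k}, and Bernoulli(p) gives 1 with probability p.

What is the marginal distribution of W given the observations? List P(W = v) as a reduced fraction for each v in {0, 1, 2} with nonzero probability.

P(W=1) = 8/17, P(W=2) = 9/17

Enumerate traces; 4 have nonzero weight after conditioning:
  (Y=1, W=2, Z=0, X=1) weight 1/192
  (Y=1, W=2, Z=1, X=1) weight 5/192
  (Y=2, W=1, Z=0, X=1) weight 1/90
  (Y=2, W=1, Z=1, X=1) weight 1/60
Group by W:
  weight(W=1) = 1/36
  weight(W=2) = 1/32
Total weight = 1/36 + 1/32 = 17/288
P(W=1 | obs) = 1/36 / 17/288 = 8/17
P(W=2 | obs) = 1/32 / 17/288 = 9/17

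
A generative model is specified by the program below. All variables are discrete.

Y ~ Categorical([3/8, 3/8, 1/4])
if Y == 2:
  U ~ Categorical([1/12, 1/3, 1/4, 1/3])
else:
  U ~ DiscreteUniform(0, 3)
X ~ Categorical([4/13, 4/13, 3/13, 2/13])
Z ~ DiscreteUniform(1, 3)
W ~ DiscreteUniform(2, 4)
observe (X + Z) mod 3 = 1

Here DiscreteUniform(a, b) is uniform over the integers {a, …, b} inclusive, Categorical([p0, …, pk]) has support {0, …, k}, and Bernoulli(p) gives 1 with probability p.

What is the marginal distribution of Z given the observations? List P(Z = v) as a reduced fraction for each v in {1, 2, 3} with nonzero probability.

P(Z=1) = 6/13, P(Z=2) = 3/13, P(Z=3) = 4/13

Enumerate traces; 144 have nonzero weight after conditioning:
  (Y=0, U=0, X=0, Z=1, W=2) weight 1/312
  (Y=0, U=0, X=0, Z=1, W=3) weight 1/312
  (Y=0, U=0, X=0, Z=1, W=4) weight 1/312
  (Y=0, U=0, X=1, Z=3, W=2) weight 1/312
  (Y=0, U=0, X=1, Z=3, W=3) weight 1/312
  (Y=0, U=0, X=1, Z=3, W=4) weight 1/312
  (Y=0, U=0, X=2, Z=2, W=2) weight 1/416
  (Y=0, U=0, X=2, Z=2, W=3) weight 1/416
  … 136 more
Group by Z:
  weight(Z=1) = 2/13
  weight(Z=2) = 1/13
  weight(Z=3) = 4/39
Total weight = 2/13 + 1/13 + 4/39 = 1/3
P(Z=1 | obs) = 2/13 / 1/3 = 6/13
P(Z=2 | obs) = 1/13 / 1/3 = 3/13
P(Z=3 | obs) = 4/39 / 1/3 = 4/13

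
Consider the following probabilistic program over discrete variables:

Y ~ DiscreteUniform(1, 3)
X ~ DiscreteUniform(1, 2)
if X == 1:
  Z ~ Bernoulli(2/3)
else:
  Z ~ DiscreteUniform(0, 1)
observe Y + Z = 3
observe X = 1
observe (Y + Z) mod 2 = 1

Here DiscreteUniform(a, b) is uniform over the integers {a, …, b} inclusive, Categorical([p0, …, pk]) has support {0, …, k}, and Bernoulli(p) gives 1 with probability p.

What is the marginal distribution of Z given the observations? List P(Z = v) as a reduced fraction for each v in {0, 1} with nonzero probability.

P(Z=0) = 1/3, P(Z=1) = 2/3

Enumerate traces; 2 have nonzero weight after conditioning:
  (Y=2, X=1, Z=1) weight 1/9
  (Y=3, X=1, Z=0) weight 1/18
Group by Z:
  weight(Z=0) = 1/18
  weight(Z=1) = 1/9
Total weight = 1/18 + 1/9 = 1/6
P(Z=0 | obs) = 1/18 / 1/6 = 1/3
P(Z=1 | obs) = 1/9 / 1/6 = 2/3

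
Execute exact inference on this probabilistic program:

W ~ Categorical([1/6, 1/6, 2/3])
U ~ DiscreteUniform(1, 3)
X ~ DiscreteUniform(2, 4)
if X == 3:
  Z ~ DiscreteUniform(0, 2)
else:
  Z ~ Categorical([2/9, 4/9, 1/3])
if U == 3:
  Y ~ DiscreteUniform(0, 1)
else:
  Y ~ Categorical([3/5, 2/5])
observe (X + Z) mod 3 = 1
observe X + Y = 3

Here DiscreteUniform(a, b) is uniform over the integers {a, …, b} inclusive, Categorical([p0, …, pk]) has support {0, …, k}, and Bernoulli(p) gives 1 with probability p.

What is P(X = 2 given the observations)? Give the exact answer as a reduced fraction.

Enumerate traces; 18 have nonzero weight after conditioning:
  (W=0, U=1, X=2, Z=2, Y=1) weight 1/405
  (W=0, U=1, X=3, Z=1, Y=0) weight 1/270
  (W=0, U=2, X=2, Z=2, Y=1) weight 1/405
  (W=0, U=2, X=3, Z=1, Y=0) weight 1/270
  (W=0, U=3, X=2, Z=2, Y=1) weight 1/324
  (W=0, U=3, X=3, Z=1, Y=0) weight 1/324
  (W=1, U=1, X=2, Z=2, Y=1) weight 1/405
  (W=1, U=1, X=3, Z=1, Y=0) weight 1/270
  … 10 more
Group by X:
  weight(X=2) = 13/270
  weight(X=3) = 17/270
Total weight = 13/270 + 17/270 = 1/9
P(X=2 | obs) = 13/270 / 1/9 = 13/30
P(X=3 | obs) = 17/270 / 1/9 = 17/30

P(X = 2 | obs) = 13/30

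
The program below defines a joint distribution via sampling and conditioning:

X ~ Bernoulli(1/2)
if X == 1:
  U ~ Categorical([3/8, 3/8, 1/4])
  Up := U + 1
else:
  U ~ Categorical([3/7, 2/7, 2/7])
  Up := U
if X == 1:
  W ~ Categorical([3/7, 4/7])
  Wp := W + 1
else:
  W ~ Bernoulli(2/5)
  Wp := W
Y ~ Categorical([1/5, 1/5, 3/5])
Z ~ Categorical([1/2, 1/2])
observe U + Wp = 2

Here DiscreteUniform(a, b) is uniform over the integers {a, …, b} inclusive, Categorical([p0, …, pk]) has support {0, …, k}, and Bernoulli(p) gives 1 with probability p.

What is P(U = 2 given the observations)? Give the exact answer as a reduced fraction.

Enumerate traces; 24 have nonzero weight after conditioning:
  (X=0, U=1, W=1, Y=0, Z=0) weight 1/175
  (X=0, U=1, W=1, Y=0, Z=1) weight 1/175
  (X=0, U=1, W=1, Y=1, Z=0) weight 1/175
  (X=0, U=1, W=1, Y=1, Z=1) weight 1/175
  (X=0, U=1, W=1, Y=2, Z=0) weight 3/175
  (X=0, U=1, W=1, Y=2, Z=1) weight 3/175
  (X=0, U=2, W=0, Y=0, Z=0) weight 3/350
  (X=0, U=2, W=0, Y=0, Z=1) weight 3/350
  (X=1, U=0, W=1, Y=0, Z=0) weight 3/280
  … 15 more
Group by U:
  weight(U=0) = 3/28
  weight(U=1) = 11/80
  weight(U=2) = 3/35
Total weight = 3/28 + 11/80 + 3/35 = 37/112
P(U=0 | obs) = 3/28 / 37/112 = 12/37
P(U=1 | obs) = 11/80 / 37/112 = 77/185
P(U=2 | obs) = 3/35 / 37/112 = 48/185

P(U = 2 | obs) = 48/185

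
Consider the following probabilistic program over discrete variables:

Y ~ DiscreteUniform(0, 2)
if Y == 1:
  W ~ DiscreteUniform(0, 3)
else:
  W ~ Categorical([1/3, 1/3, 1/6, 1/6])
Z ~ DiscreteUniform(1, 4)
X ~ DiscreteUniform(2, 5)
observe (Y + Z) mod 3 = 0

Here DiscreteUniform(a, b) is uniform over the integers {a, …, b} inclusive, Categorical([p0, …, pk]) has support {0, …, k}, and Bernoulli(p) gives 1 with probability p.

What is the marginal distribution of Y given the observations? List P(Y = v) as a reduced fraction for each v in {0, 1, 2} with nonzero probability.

P(Y=0) = 1/4, P(Y=1) = 1/4, P(Y=2) = 1/2

Enumerate traces; 64 have nonzero weight after conditioning:
  (Y=0, W=0, Z=3, X=2) weight 1/144
  (Y=0, W=0, Z=3, X=3) weight 1/144
  (Y=0, W=0, Z=3, X=4) weight 1/144
  (Y=0, W=0, Z=3, X=5) weight 1/144
  (Y=0, W=1, Z=3, X=2) weight 1/144
  (Y=0, W=1, Z=3, X=3) weight 1/144
  (Y=0, W=1, Z=3, X=4) weight 1/144
  (Y=0, W=1, Z=3, X=5) weight 1/144
  (Y=1, W=0, Z=2, X=2) weight 1/192
  (Y=2, W=0, Z=1, X=2) weight 1/144
  … 54 more
Group by Y:
  weight(Y=0) = 1/12
  weight(Y=1) = 1/12
  weight(Y=2) = 1/6
Total weight = 1/12 + 1/12 + 1/6 = 1/3
P(Y=0 | obs) = 1/12 / 1/3 = 1/4
P(Y=1 | obs) = 1/12 / 1/3 = 1/4
P(Y=2 | obs) = 1/6 / 1/3 = 1/2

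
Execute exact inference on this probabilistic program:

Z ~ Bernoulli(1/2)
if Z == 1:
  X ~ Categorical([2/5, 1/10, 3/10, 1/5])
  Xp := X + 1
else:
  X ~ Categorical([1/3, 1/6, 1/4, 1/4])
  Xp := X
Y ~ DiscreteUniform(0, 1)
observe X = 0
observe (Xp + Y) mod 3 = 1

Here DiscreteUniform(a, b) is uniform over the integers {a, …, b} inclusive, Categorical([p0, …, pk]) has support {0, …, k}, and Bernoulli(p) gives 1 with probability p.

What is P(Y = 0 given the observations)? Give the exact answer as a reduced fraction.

P(Y = 0 | obs) = 6/11

Enumerate traces; 2 have nonzero weight after conditioning:
  (Z=0, X=0, Y=1) weight 1/12
  (Z=1, X=0, Y=0) weight 1/10
Group by Y:
  weight(Y=0) = 1/10
  weight(Y=1) = 1/12
Total weight = 1/10 + 1/12 = 11/60
P(Y=0 | obs) = 1/10 / 11/60 = 6/11
P(Y=1 | obs) = 1/12 / 11/60 = 5/11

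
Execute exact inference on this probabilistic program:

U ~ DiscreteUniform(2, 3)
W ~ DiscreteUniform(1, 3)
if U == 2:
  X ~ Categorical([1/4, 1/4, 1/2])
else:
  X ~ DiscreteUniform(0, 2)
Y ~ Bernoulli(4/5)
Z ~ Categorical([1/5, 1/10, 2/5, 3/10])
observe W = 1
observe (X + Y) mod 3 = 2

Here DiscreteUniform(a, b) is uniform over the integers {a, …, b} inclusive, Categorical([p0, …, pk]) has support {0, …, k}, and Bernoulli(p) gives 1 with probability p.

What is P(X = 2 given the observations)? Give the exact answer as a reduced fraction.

Enumerate traces; 16 have nonzero weight after conditioning:
  (U=2, W=1, X=1, Y=1, Z=0) weight 1/150
  (U=2, W=1, X=1, Y=1, Z=1) weight 1/300
  (U=2, W=1, X=1, Y=1, Z=2) weight 1/75
  (U=2, W=1, X=1, Y=1, Z=3) weight 1/100
  (U=2, W=1, X=2, Y=0, Z=0) weight 1/300
  (U=2, W=1, X=2, Y=0, Z=1) weight 1/600
  (U=2, W=1, X=2, Y=0, Z=2) weight 1/150
  (U=2, W=1, X=2, Y=0, Z=3) weight 1/200
  … 8 more
Group by X:
  weight(X=1) = 7/90
  weight(X=2) = 1/36
Total weight = 7/90 + 1/36 = 19/180
P(X=1 | obs) = 7/90 / 19/180 = 14/19
P(X=2 | obs) = 1/36 / 19/180 = 5/19

P(X = 2 | obs) = 5/19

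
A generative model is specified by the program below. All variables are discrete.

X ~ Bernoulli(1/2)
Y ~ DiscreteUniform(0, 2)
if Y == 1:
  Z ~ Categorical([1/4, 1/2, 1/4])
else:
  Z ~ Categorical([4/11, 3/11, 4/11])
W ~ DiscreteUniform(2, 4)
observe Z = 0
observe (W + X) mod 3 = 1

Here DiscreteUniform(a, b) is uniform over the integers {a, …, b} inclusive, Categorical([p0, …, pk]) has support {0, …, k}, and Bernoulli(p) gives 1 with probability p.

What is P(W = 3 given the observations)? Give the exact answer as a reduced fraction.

Enumerate traces; 6 have nonzero weight after conditioning:
  (X=0, Y=0, Z=0, W=4) weight 2/99
  (X=0, Y=1, Z=0, W=4) weight 1/72
  (X=0, Y=2, Z=0, W=4) weight 2/99
  (X=1, Y=0, Z=0, W=3) weight 2/99
  (X=1, Y=1, Z=0, W=3) weight 1/72
  (X=1, Y=2, Z=0, W=3) weight 2/99
Group by W:
  weight(W=3) = 43/792
  weight(W=4) = 43/792
Total weight = 43/792 + 43/792 = 43/396
P(W=3 | obs) = 43/792 / 43/396 = 1/2
P(W=4 | obs) = 43/792 / 43/396 = 1/2

P(W = 3 | obs) = 1/2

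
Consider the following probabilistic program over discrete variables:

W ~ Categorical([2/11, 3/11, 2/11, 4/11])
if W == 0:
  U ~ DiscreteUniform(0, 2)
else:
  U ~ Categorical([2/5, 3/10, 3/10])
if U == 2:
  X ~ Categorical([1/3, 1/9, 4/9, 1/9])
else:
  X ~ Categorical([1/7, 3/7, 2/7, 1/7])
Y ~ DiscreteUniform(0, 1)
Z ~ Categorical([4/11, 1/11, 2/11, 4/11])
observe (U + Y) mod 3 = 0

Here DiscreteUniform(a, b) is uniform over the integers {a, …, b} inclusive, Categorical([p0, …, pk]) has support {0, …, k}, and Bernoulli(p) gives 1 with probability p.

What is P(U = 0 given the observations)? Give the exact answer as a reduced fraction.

Enumerate traces; 128 have nonzero weight after conditioning:
  (W=0, U=0, X=0, Y=0, Z=0) weight 4/2541
  (W=0, U=0, X=0, Y=0, Z=1) weight 1/2541
  (W=0, U=0, X=0, Y=0, Z=2) weight 2/2541
  (W=0, U=0, X=0, Y=0, Z=3) weight 4/2541
  (W=0, U=0, X=1, Y=0, Z=0) weight 4/847
  (W=0, U=0, X=1, Y=0, Z=1) weight 1/847
  (W=0, U=0, X=1, Y=0, Z=2) weight 2/847
  (W=0, U=0, X=1, Y=0, Z=3) weight 4/847
  (W=0, U=2, X=0, Y=1, Z=0) weight 4/1089
  … 119 more
Group by U:
  weight(U=0) = 32/165
  weight(U=2) = 101/660
Total weight = 32/165 + 101/660 = 229/660
P(U=0 | obs) = 32/165 / 229/660 = 128/229
P(U=2 | obs) = 101/660 / 229/660 = 101/229

P(U = 0 | obs) = 128/229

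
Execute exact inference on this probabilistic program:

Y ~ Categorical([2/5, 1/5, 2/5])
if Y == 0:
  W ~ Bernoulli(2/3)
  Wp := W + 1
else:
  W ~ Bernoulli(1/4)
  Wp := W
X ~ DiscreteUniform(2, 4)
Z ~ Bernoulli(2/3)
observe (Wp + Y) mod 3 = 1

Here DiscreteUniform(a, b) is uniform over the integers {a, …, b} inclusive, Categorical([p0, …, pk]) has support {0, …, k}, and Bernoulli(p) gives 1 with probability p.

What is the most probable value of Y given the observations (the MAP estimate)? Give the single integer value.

argmax_v P(Y = v | obs) = 1

Enumerate traces; 12 have nonzero weight after conditioning:
  (Y=0, W=0, X=2, Z=0) weight 2/135
  (Y=0, W=0, X=2, Z=1) weight 4/135
  (Y=0, W=0, X=3, Z=0) weight 2/135
  (Y=0, W=0, X=3, Z=1) weight 4/135
  (Y=0, W=0, X=4, Z=0) weight 2/135
  (Y=0, W=0, X=4, Z=1) weight 4/135
  (Y=1, W=0, X=2, Z=0) weight 1/60
  (Y=1, W=0, X=2, Z=1) weight 1/30
  … 4 more
Group by Y:
  weight(Y=0) = 2/15
  weight(Y=1) = 3/20
Total weight = 2/15 + 3/20 = 17/60
P(Y=0 | obs) = 2/15 / 17/60 = 8/17
P(Y=1 | obs) = 3/20 / 17/60 = 9/17
argmax = 1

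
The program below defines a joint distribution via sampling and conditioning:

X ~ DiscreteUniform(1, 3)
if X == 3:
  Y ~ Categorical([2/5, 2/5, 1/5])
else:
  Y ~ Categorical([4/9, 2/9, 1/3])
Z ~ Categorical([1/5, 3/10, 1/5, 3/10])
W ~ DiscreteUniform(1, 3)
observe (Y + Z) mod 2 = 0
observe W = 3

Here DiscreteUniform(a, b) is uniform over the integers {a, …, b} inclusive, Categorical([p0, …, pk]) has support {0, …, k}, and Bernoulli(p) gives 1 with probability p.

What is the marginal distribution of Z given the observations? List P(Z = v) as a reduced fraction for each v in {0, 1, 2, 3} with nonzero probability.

P(Z=0) = 97/308, P(Z=1) = 57/308, P(Z=2) = 97/308, P(Z=3) = 57/308

Enumerate traces; 18 have nonzero weight after conditioning:
  (X=1, Y=0, Z=0, W=3) weight 4/405
  (X=1, Y=0, Z=2, W=3) weight 4/405
  (X=1, Y=1, Z=1, W=3) weight 1/135
  (X=1, Y=1, Z=3, W=3) weight 1/135
  (X=1, Y=2, Z=0, W=3) weight 1/135
  (X=1, Y=2, Z=2, W=3) weight 1/135
  (X=2, Y=0, Z=0, W=3) weight 4/405
  (X=2, Y=0, Z=2, W=3) weight 4/405
  … 10 more
Group by Z:
  weight(Z=0) = 97/2025
  weight(Z=1) = 19/675
  weight(Z=2) = 97/2025
  weight(Z=3) = 19/675
Total weight = 97/2025 + 19/675 + 97/2025 + 19/675 = 308/2025
P(Z=0 | obs) = 97/2025 / 308/2025 = 97/308
P(Z=1 | obs) = 19/675 / 308/2025 = 57/308
P(Z=2 | obs) = 97/2025 / 308/2025 = 97/308
P(Z=3 | obs) = 19/675 / 308/2025 = 57/308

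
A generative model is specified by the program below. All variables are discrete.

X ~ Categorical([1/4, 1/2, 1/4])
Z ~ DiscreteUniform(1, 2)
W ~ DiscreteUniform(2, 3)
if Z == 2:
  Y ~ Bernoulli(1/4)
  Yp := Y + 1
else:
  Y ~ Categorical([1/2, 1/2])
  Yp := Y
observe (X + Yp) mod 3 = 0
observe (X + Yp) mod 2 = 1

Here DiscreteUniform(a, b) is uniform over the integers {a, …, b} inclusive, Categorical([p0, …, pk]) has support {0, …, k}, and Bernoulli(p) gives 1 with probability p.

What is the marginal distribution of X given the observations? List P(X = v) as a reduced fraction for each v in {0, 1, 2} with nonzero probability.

P(X=1) = 2/7, P(X=2) = 5/7

Enumerate traces; 6 have nonzero weight after conditioning:
  (X=1, Z=2, W=2, Y=1) weight 1/32
  (X=1, Z=2, W=3, Y=1) weight 1/32
  (X=2, Z=1, W=2, Y=1) weight 1/32
  (X=2, Z=1, W=3, Y=1) weight 1/32
  (X=2, Z=2, W=2, Y=0) weight 3/64
  (X=2, Z=2, W=3, Y=0) weight 3/64
Group by X:
  weight(X=1) = 1/16
  weight(X=2) = 5/32
Total weight = 1/16 + 5/32 = 7/32
P(X=1 | obs) = 1/16 / 7/32 = 2/7
P(X=2 | obs) = 5/32 / 7/32 = 5/7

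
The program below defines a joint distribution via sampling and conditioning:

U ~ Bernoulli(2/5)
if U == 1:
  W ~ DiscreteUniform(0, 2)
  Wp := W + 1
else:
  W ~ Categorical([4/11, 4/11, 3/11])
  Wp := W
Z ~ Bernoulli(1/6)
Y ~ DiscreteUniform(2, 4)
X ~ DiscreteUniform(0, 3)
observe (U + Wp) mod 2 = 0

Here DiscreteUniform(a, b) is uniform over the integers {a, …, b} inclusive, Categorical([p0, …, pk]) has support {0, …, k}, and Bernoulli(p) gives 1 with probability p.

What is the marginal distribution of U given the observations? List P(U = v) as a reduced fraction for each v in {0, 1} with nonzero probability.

Enumerate traces; 96 have nonzero weight after conditioning:
  (U=0, W=0, Z=0, Y=2, X=0) weight 1/66
  (U=0, W=0, Z=0, Y=2, X=1) weight 1/66
  (U=0, W=0, Z=0, Y=2, X=2) weight 1/66
  (U=0, W=0, Z=0, Y=2, X=3) weight 1/66
  (U=0, W=0, Z=0, Y=3, X=0) weight 1/66
  (U=0, W=0, Z=0, Y=3, X=1) weight 1/66
  (U=0, W=0, Z=0, Y=3, X=2) weight 1/66
  (U=0, W=0, Z=0, Y=3, X=3) weight 1/66
  (U=1, W=0, Z=0, Y=2, X=0) weight 1/108
  … 87 more
Group by U:
  weight(U=0) = 21/55
  weight(U=1) = 4/15
Total weight = 21/55 + 4/15 = 107/165
P(U=0 | obs) = 21/55 / 107/165 = 63/107
P(U=1 | obs) = 4/15 / 107/165 = 44/107

P(U=0) = 63/107, P(U=1) = 44/107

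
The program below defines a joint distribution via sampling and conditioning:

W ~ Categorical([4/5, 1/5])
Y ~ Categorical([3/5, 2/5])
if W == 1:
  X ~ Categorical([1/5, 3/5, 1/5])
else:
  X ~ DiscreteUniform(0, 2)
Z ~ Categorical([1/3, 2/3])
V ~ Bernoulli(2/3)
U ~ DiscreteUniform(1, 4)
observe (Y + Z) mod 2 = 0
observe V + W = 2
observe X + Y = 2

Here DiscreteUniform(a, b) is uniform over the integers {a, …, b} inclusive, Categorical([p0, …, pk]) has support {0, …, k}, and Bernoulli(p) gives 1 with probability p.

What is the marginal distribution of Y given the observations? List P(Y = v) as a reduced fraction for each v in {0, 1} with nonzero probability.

Enumerate traces; 8 have nonzero weight after conditioning:
  (W=1, Y=0, X=2, Z=0, V=1, U=1) weight 1/750
  (W=1, Y=0, X=2, Z=0, V=1, U=2) weight 1/750
  (W=1, Y=0, X=2, Z=0, V=1, U=3) weight 1/750
  (W=1, Y=0, X=2, Z=0, V=1, U=4) weight 1/750
  (W=1, Y=1, X=1, Z=1, V=1, U=1) weight 2/375
  (W=1, Y=1, X=1, Z=1, V=1, U=2) weight 2/375
  (W=1, Y=1, X=1, Z=1, V=1, U=3) weight 2/375
  (W=1, Y=1, X=1, Z=1, V=1, U=4) weight 2/375
Group by Y:
  weight(Y=0) = 2/375
  weight(Y=1) = 8/375
Total weight = 2/375 + 8/375 = 2/75
P(Y=0 | obs) = 2/375 / 2/75 = 1/5
P(Y=1 | obs) = 8/375 / 2/75 = 4/5

P(Y=0) = 1/5, P(Y=1) = 4/5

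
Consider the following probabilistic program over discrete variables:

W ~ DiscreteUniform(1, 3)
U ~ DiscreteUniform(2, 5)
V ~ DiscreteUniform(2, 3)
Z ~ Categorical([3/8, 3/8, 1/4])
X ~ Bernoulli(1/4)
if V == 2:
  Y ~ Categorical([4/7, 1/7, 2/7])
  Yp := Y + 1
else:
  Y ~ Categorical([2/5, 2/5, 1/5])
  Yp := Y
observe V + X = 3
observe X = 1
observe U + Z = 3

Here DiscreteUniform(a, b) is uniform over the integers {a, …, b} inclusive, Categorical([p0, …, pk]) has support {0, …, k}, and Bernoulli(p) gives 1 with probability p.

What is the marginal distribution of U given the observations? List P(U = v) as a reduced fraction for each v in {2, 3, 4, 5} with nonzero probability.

P(U=2) = 1/2, P(U=3) = 1/2

Enumerate traces; 18 have nonzero weight after conditioning:
  (W=1, U=2, V=2, Z=1, X=1, Y=0) weight 1/448
  (W=1, U=2, V=2, Z=1, X=1, Y=1) weight 1/1792
  (W=1, U=2, V=2, Z=1, X=1, Y=2) weight 1/896
  (W=1, U=3, V=2, Z=0, X=1, Y=0) weight 1/448
  (W=1, U=3, V=2, Z=0, X=1, Y=1) weight 1/1792
  (W=1, U=3, V=2, Z=0, X=1, Y=2) weight 1/896
  (W=2, U=2, V=2, Z=1, X=1, Y=0) weight 1/448
  (W=2, U=2, V=2, Z=1, X=1, Y=1) weight 1/1792
  … 10 more
Group by U:
  weight(U=2) = 3/256
  weight(U=3) = 3/256
Total weight = 3/256 + 3/256 = 3/128
P(U=2 | obs) = 3/256 / 3/128 = 1/2
P(U=3 | obs) = 3/256 / 3/128 = 1/2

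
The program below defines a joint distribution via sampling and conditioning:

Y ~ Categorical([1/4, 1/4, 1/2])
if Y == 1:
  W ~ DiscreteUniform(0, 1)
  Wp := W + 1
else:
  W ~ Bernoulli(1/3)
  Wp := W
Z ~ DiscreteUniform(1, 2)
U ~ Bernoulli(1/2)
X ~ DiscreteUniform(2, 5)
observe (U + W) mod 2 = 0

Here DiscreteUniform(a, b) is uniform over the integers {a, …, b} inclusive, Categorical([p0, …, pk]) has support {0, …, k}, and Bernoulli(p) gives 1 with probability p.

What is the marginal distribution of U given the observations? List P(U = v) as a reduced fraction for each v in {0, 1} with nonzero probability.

P(U=0) = 5/8, P(U=1) = 3/8

Enumerate traces; 48 have nonzero weight after conditioning:
  (Y=0, W=0, Z=1, U=0, X=2) weight 1/96
  (Y=0, W=0, Z=1, U=0, X=3) weight 1/96
  (Y=0, W=0, Z=1, U=0, X=4) weight 1/96
  (Y=0, W=0, Z=1, U=0, X=5) weight 1/96
  (Y=0, W=0, Z=2, U=0, X=2) weight 1/96
  (Y=0, W=0, Z=2, U=0, X=3) weight 1/96
  (Y=0, W=0, Z=2, U=0, X=4) weight 1/96
  (Y=0, W=0, Z=2, U=0, X=5) weight 1/96
  (Y=0, W=1, Z=1, U=1, X=2) weight 1/192
  … 39 more
Group by U:
  weight(U=0) = 5/16
  weight(U=1) = 3/16
Total weight = 5/16 + 3/16 = 1/2
P(U=0 | obs) = 5/16 / 1/2 = 5/8
P(U=1 | obs) = 3/16 / 1/2 = 3/8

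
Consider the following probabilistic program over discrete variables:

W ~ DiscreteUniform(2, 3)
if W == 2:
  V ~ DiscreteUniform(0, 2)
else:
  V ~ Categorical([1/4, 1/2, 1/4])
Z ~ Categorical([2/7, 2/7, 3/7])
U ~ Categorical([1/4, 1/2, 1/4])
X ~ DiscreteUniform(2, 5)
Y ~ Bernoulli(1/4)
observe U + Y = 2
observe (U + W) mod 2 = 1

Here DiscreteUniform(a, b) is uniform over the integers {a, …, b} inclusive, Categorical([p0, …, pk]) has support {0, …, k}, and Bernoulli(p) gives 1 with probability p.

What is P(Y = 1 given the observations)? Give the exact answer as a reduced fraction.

Enumerate traces; 72 have nonzero weight after conditioning:
  (W=2, V=0, Z=0, U=1, X=2, Y=1) weight 1/672
  (W=2, V=0, Z=0, U=1, X=3, Y=1) weight 1/672
  (W=2, V=0, Z=0, U=1, X=4, Y=1) weight 1/672
  (W=2, V=0, Z=0, U=1, X=5, Y=1) weight 1/672
  (W=2, V=0, Z=1, U=1, X=2, Y=1) weight 1/672
  (W=2, V=0, Z=1, U=1, X=3, Y=1) weight 1/672
  (W=2, V=0, Z=1, U=1, X=4, Y=1) weight 1/672
  (W=2, V=0, Z=1, U=1, X=5, Y=1) weight 1/672
  (W=3, V=0, Z=0, U=2, X=2, Y=0) weight 3/1792
  … 63 more
Group by Y:
  weight(Y=0) = 3/32
  weight(Y=1) = 1/16
Total weight = 3/32 + 1/16 = 5/32
P(Y=0 | obs) = 3/32 / 5/32 = 3/5
P(Y=1 | obs) = 1/16 / 5/32 = 2/5

P(Y = 1 | obs) = 2/5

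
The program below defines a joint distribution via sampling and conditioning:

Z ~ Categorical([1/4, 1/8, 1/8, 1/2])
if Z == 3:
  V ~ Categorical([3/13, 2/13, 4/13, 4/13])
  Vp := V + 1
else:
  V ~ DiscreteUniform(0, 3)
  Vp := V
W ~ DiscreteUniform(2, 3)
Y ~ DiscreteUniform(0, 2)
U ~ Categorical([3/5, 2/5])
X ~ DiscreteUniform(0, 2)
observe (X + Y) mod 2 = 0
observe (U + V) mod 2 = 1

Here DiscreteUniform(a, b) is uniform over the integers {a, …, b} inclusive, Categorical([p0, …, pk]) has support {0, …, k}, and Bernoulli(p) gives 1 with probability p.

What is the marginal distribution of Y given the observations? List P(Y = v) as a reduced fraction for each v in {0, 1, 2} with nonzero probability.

Enumerate traces; 160 have nonzero weight after conditioning:
  (Z=0, V=0, W=2, Y=0, U=1, X=0) weight 1/720
  (Z=0, V=0, W=2, Y=0, U=1, X=2) weight 1/720
  (Z=0, V=0, W=2, Y=1, U=1, X=1) weight 1/720
  (Z=0, V=0, W=2, Y=2, U=1, X=0) weight 1/720
  (Z=0, V=0, W=2, Y=2, U=1, X=2) weight 1/720
  (Z=0, V=0, W=3, Y=0, U=1, X=0) weight 1/720
  (Z=0, V=0, W=3, Y=0, U=1, X=2) weight 1/720
  (Z=0, V=0, W=3, Y=1, U=1, X=1) weight 1/720
  … 152 more
Group by Y:
  weight(Y=0) = 43/390
  weight(Y=1) = 43/780
  weight(Y=2) = 43/390
Total weight = 43/390 + 43/780 + 43/390 = 43/156
P(Y=0 | obs) = 43/390 / 43/156 = 2/5
P(Y=1 | obs) = 43/780 / 43/156 = 1/5
P(Y=2 | obs) = 43/390 / 43/156 = 2/5

P(Y=0) = 2/5, P(Y=1) = 1/5, P(Y=2) = 2/5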